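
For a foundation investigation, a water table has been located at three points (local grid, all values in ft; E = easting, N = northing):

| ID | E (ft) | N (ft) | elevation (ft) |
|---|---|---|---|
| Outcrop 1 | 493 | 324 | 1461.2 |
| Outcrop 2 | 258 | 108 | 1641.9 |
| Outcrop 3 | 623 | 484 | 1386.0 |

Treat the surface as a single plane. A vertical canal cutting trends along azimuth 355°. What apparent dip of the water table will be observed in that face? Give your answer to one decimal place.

35.9°

Let the plane be z = a·E + b·N + c.
Outcrop 2−Outcrop 1: −235a − 216b = 180.7;  Outcrop 3−Outcrop 1: 130a + 160b = −75.2.
Solving gives a = −1.33076, b = 0.61124.
Unit vector along 355° is (sin 355°, cos 355°) = (-0.0872, 0.9962).
Slope in that direction = a·(-0.0872) + b·(0.9962) = 0.72490.
Apparent dip = arctan|0.72490| = 35.9° (true dip is 55.7°, so apparent ≤ true as expected).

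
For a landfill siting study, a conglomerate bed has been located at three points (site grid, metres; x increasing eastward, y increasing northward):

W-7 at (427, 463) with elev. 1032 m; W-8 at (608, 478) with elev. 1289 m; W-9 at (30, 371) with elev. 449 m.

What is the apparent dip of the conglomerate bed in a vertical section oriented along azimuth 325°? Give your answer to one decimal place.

Two edge vectors: W-7→W-8 = (181, 15, 257), W-7→W-9 = (-397, -92, -583).
Normal n = (W-7→W-8) × (W-7→W-9) = (14899, 3494, -10697).
So ∂z/∂x = −n_x/n_z = 1.39282 and ∂z/∂y = −n_y/n_z = 0.32663.
Unit vector along 325° is (sin 325°, cos 325°) = (-0.5736, 0.8192).
Slope in that direction = a·(-0.5736) + b·(0.8192) = −0.53133.
Apparent dip = arctan|0.53133| = 28.0° (true dip is 55.0°, so apparent ≤ true as expected).

28.0°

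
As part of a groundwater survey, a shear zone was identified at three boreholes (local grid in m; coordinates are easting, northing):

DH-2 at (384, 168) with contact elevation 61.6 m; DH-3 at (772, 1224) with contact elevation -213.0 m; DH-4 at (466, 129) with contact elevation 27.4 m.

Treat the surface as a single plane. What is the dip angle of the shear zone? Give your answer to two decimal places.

25.14°

Two edge vectors: DH-2→DH-3 = (388, 1056, -274.6), DH-2→DH-4 = (82, -39, -34.2).
Normal n = (DH-2→DH-3) × (DH-2→DH-4) = (-46824.6, -9247.6, -101724).
So ∂z/∂easting = −n_x/n_z = −0.46031 and ∂z/∂northing = −n_y/n_z = −0.09091.
Gradient magnitude |∇z| = √(a² + b²) = √(0.21189 + 0.00826) = 0.46920.
True dip = arctan(0.46920) = 25.14°, dipping toward E (azimuth ≈ 079°).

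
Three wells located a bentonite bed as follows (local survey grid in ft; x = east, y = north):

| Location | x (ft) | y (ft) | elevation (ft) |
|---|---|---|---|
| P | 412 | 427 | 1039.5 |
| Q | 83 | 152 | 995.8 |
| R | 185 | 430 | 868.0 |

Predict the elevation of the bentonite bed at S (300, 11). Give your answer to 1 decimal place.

1261.0 ft

Let the plane be z = a·x + b·y + c.
Q−P: −329a − 275b = −43.7;  R−P: −227a + 3b = −171.5.
Solving gives a = 0.74581, b = −0.73336.
Then c = 1039.5 − a·412 − b·427 = 1045.37.
At (300, 11): z = 223.7 − 8.1 + 1045.37 = 1261.0 ft.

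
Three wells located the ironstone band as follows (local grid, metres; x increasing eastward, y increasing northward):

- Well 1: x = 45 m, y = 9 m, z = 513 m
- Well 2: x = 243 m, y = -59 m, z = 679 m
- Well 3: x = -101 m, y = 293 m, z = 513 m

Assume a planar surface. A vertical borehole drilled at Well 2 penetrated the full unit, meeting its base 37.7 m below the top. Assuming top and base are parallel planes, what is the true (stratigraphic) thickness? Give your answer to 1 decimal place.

Let the plane be z = a·x + b·y + c.
Well 2−Well 1: 198a − 68b = 166;  Well 3−Well 1: −146a + 284b = 0.
Solving gives a = 1.01814, b = 0.52341.
|∇z| = √(a²+b²) = 1.14480, so dip δ = arctan(1.14480) = 48.86°.
True thickness = vertical thickness × cos δ = 37.7 × cos 48.86° = 24.8 m.

24.8 m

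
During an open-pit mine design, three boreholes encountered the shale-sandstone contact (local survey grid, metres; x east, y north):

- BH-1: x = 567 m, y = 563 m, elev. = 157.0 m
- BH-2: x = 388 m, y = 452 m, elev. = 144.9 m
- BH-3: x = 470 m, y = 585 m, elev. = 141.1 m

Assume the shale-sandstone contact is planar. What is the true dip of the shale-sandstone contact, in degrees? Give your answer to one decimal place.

10.1°

Let the plane be z = a·x + b·y + c.
BH-2−BH-1: −179a − 111b = −12.1;  BH-3−BH-1: −97a + 22b = −15.9.
Solving gives a = 0.13812, b = −0.11373.
Gradient magnitude |∇z| = √(a² + b²) = √(0.01908 + 0.01293) = 0.17892.
True dip = arctan(0.17892) = 10.1°, dipping toward NW (azimuth ≈ 309°).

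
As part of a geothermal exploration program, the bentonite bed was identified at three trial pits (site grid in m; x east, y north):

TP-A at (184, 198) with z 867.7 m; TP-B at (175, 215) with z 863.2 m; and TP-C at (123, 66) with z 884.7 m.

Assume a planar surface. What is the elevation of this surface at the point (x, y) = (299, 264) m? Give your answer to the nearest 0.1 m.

Two edge vectors: TP-A→TP-B = (-9, 17, -4.5), TP-A→TP-C = (-61, -132, 17).
Normal n = (TP-A→TP-B) × (TP-A→TP-C) = (-305, 427.5, 2225).
So ∂z/∂x = −n_x/n_z = 0.13708 and ∂z/∂y = −n_y/n_z = −0.19213.
Intercept c from TP-A: 867.7 − 25.22 + 38.04 = 880.52.
At (299, 264): z = 41.0 − 50.7 + 880.52 = 870.8 m.

870.8 m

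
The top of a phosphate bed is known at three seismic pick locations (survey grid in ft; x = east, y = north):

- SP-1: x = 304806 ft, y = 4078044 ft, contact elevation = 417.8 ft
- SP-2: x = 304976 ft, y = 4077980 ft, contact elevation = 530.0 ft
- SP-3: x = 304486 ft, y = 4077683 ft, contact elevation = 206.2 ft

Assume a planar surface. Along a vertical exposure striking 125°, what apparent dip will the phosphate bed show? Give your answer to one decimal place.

Let the plane be z = a·x + b·y + c.
SP-2−SP-1: 170a − 64b = 112.2;  SP-3−SP-1: −320a − 361b = −211.6.
Solving gives a = 0.66031, b = 0.00083.
Unit vector along 125° is (sin 125°, cos 125°) = (0.8192, -0.5736).
Slope in that direction = a·(0.8192) + b·(-0.5736) = 0.54042.
Apparent dip = arctan|0.54042| = 28.4° (true dip is 33.4°, so apparent ≤ true as expected).

28.4°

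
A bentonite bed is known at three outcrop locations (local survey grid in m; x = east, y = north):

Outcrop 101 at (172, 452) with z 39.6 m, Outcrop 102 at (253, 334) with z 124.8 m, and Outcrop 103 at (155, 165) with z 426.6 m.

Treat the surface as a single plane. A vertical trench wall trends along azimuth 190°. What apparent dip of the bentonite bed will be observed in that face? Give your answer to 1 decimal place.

Two edge vectors: Outcrop 101→Outcrop 102 = (81, -118, 85.2), Outcrop 101→Outcrop 103 = (-17, -287, 387).
Normal n = (Outcrop 101→Outcrop 102) × (Outcrop 101→Outcrop 103) = (-21213.6, -32795.4, -25253).
So ∂z/∂x = −n_x/n_z = −0.84004 and ∂z/∂y = −n_y/n_z = −1.29867.
Unit vector along 190° is (sin 190°, cos 190°) = (-0.1736, -0.9848).
Slope in that direction = a·(-0.1736) + b·(-0.9848) = 1.42482.
Apparent dip = arctan|1.42482| = 54.9° (true dip is 57.1°, so apparent ≤ true as expected).

54.9°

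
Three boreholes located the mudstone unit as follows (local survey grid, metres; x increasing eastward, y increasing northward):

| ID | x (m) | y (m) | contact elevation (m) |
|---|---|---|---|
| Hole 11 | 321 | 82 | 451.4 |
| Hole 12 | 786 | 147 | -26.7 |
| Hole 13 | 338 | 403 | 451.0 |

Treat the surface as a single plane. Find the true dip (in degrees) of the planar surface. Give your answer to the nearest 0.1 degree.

Let the plane be z = a·x + b·y + c.
Hole 12−Hole 11: 465a + 65b = −478.1;  Hole 13−Hole 11: 17a + 321b = −0.4.
Solving gives a = −1.03566, b = 0.05360.
Gradient magnitude |∇z| = √(a² + b²) = √(1.07260 + 0.00287) = 1.03705.
True dip = arctan(1.03705) = 46.0°, dipping toward E (azimuth ≈ 093°).

46.0°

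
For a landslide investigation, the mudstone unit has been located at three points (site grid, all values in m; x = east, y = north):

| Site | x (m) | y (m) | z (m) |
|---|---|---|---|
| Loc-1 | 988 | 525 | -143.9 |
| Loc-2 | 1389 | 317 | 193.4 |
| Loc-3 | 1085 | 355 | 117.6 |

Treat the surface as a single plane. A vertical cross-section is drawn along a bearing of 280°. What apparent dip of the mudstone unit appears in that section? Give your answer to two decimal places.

Two edge vectors: Loc-1→Loc-2 = (401, -208, 337.3), Loc-1→Loc-3 = (97, -170, 261.5).
Normal n = (Loc-1→Loc-2) × (Loc-1→Loc-3) = (2949, -72143.4, -47994).
So ∂z/∂x = −n_x/n_z = 0.06145 and ∂z/∂y = −n_y/n_z = −1.50318.
Unit vector along 280° is (sin 280°, cos 280°) = (-0.9848, 0.1736).
Slope in that direction = a·(-0.9848) + b·(0.1736) = −0.32154.
Apparent dip = arctan|0.32154| = 17.82° (true dip is 56.4°, so apparent ≤ true as expected).

17.82°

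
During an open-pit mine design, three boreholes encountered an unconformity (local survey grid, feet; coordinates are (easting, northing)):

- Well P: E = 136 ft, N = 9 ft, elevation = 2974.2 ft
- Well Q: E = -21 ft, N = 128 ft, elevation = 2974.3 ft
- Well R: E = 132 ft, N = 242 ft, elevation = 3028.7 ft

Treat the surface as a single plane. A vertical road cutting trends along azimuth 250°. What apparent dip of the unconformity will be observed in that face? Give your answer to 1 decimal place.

Let the plane be z = a·E + b·N + c.
Well Q−Well P: −157a + 119b = 0.1;  Well R−Well P: −4a + 233b = 54.5.
Solving gives a = 0.17898, b = 0.23698.
Unit vector along 250° is (sin 250°, cos 250°) = (-0.9397, -0.3420).
Slope in that direction = a·(-0.9397) + b·(-0.3420) = −0.24924.
Apparent dip = arctan|0.24924| = 14.0° (true dip is 16.5°, so apparent ≤ true as expected).

14.0°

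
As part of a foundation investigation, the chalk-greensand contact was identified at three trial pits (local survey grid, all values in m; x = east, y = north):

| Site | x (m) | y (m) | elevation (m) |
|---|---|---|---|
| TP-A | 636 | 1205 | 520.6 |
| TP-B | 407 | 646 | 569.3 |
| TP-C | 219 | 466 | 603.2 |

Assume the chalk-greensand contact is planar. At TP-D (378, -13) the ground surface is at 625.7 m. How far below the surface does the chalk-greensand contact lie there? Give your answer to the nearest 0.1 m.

37.4 m

Two edge vectors: TP-A→TP-B = (-229, -559, 48.7), TP-A→TP-C = (-417, -739, 82.6).
Normal n = (TP-A→TP-B) × (TP-A→TP-C) = (-10184.1, -1392.5, -63872).
So ∂z/∂x = −n_x/n_z = −0.159445 and ∂z/∂y = −n_y/n_z = −0.021801.
Intercept c from TP-A: 520.6 + 101.41 + 26.27 = 648.28.
At (378, -13): z_contact = −60.27 + 0.28 + 648.28 = 588.29 m.
Depth below ground = 625.7 − 588.29 = 37.4 m.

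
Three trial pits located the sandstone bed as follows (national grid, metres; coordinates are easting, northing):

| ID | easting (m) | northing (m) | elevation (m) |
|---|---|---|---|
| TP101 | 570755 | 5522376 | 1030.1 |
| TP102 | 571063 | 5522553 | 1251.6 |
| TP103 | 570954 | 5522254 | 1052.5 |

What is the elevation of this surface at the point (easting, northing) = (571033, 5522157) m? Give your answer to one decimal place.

1036.6 m

Two edge vectors: TP101→TP102 = (308, 177, 221.5), TP101→TP103 = (199, -122, 22.4).
Normal n = (TP101→TP102) × (TP101→TP103) = (30987.8, 37179.3, -72799).
So ∂z/∂easting = −n_x/n_z = 0.425662440 and ∂z/∂northing = −n_y/n_z = 0.510711686.
Intercept c from TP101: 1030.1 − 242948.97 − 2820341.96 = −3062260.82.
At (571033, 5522157): z = 243067.3 + 2820230.1 − 3062260.82 = 1036.6 m.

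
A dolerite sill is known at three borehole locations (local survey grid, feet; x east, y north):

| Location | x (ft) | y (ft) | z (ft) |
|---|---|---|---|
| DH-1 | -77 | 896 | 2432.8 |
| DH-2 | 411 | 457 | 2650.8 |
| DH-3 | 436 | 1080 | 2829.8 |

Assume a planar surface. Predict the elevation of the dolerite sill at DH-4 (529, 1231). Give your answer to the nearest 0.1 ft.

2932.4 ft

Two edge vectors: DH-1→DH-2 = (488, -439, 218), DH-1→DH-3 = (513, 184, 397).
Normal n = (DH-1→DH-2) × (DH-1→DH-3) = (-214395, -81902, 314999).
So ∂z/∂x = −n_x/n_z = 0.680621 and ∂z/∂y = −n_y/n_z = 0.260007.
Intercept c from DH-1: 2432.8 + 52.41 − 232.97 = 2252.24.
At (529, 1231): z = 360.0 + 320.1 + 2252.24 = 2932.4 ft.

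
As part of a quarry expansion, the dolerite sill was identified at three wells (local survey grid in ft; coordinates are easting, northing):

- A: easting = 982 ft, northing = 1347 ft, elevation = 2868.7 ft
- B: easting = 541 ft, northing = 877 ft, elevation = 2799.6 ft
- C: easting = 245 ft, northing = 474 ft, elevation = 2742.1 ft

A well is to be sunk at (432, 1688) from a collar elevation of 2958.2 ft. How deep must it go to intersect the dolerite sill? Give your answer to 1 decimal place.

57.9 ft

Two edge vectors: A→B = (-441, -470, -69.1), A→C = (-737, -873, -126.6).
Normal n = (A→B) × (A→C) = (-822.3, -4903.9, 38603).
So ∂z/∂easting = −n_x/n_z = 0.021301 and ∂z/∂northing = −n_y/n_z = 0.127034.
Intercept c from A: 2868.7 − 20.92 − 171.12 = 2676.67.
At (432, 1688): z_contact = 9.20 + 214.43 + 2676.67 = 2900.30 ft.
Depth below ground = 2958.2 − 2900.30 = 57.9 ft.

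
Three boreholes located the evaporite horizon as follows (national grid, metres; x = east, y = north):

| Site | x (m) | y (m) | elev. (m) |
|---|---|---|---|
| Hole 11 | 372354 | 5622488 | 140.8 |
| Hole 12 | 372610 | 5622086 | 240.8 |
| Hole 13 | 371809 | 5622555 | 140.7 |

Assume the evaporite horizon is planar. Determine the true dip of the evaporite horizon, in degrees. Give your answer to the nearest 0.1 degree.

15.2°

Two edge vectors: Hole 11→Hole 12 = (256, -402, 100), Hole 11→Hole 13 = (-545, 67, -0.1).
Normal n = (Hole 11→Hole 12) × (Hole 11→Hole 13) = (-6659.8, -54474.4, -201938).
So ∂z/∂x = −n_x/n_z = −0.03298 and ∂z/∂y = −n_y/n_z = −0.26976.
Gradient magnitude |∇z| = √(a² + b²) = √(0.00109 + 0.07277) = 0.27177.
True dip = arctan(0.27177) = 15.2°, dipping toward N (azimuth ≈ 007°).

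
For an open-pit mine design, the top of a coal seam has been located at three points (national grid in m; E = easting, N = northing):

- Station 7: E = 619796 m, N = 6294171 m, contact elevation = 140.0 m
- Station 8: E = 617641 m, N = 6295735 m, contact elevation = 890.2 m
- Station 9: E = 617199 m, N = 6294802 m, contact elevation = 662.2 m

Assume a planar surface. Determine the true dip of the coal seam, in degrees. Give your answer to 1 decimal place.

Two edge vectors: Station 7→Station 8 = (-2155, 1564, 750.2), Station 7→Station 9 = (-2597, 631, 522.2).
Normal n = (Station 7→Station 8) × (Station 7→Station 9) = (343344.6, -822928.4, 2701903).
So ∂z/∂E = −n_x/n_z = −0.12708 and ∂z/∂N = −n_y/n_z = 0.30457.
Gradient magnitude |∇z| = √(a² + b²) = √(0.01615 + 0.09277) = 0.33002.
True dip = arctan(0.33002) = 18.3°, dipping toward SSE (azimuth ≈ 157°).

18.3°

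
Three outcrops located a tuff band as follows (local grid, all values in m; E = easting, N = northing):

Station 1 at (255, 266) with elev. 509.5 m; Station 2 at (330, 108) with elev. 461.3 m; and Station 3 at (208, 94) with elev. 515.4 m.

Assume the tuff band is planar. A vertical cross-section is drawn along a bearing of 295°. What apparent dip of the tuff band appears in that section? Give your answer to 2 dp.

Let the plane be z = a·E + b·N + c.
Station 2−Station 1: 75a − 158b = −48.2;  Station 3−Station 1: −47a − 172b = 5.9.
Solving gives a = −0.45373, b = 0.08968.
Unit vector along 295° is (sin 295°, cos 295°) = (-0.9063, 0.4226).
Slope in that direction = a·(-0.9063) + b·(0.4226) = 0.44912.
Apparent dip = arctan|0.44912| = 24.19° (true dip is 24.8°, so apparent ≤ true as expected).

24.19°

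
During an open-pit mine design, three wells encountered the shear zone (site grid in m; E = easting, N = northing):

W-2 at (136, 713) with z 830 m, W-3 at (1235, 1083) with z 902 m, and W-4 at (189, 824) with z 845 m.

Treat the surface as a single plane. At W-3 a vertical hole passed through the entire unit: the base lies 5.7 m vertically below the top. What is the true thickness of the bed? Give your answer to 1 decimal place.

Let the plane be z = a·E + b·N + c.
W-3−W-2: 1099a + 370b = 72;  W-4−W-2: 53a + 111b = 15.
Solving gives a = 0.02385, b = 0.12375.
|∇z| = √(a²+b²) = 0.12602, so dip δ = arctan(0.12602) = 7.18°.
True thickness = vertical thickness × cos δ = 5.7 × cos 7.18° = 5.7 m.

5.7 m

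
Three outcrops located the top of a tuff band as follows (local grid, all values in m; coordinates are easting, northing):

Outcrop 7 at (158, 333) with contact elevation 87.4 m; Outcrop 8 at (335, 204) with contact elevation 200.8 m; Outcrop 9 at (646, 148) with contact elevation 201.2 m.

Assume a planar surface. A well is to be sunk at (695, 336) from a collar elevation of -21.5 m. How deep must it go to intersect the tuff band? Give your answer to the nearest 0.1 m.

6.6 m

Two edge vectors: Outcrop 7→Outcrop 8 = (177, -129, 113.4), Outcrop 7→Outcrop 9 = (488, -185, 113.8).
Normal n = (Outcrop 7→Outcrop 8) × (Outcrop 7→Outcrop 9) = (6298.8, 35196.6, 30207).
So ∂z/∂easting = −n_x/n_z = −0.20852 and ∂z/∂northing = −n_y/n_z = −1.16518.
Intercept c from Outcrop 7: 87.4 + 32.95 + 388.01 = 508.35.
At (695, 336): z_contact = −144.92 − 391.50 + 508.35 = -28.07 m.
Depth below ground = -21.5 − (-28.07) = 6.6 m.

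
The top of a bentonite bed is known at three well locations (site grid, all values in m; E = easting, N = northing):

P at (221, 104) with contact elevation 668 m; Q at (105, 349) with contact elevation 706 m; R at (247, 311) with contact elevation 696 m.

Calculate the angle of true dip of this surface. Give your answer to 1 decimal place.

Let the plane be z = a·E + b·N + c.
Q−P: −116a + 245b = 38;  R−P: 26a + 207b = 28.
Solving gives a = −0.03311, b = 0.13942.
Gradient magnitude |∇z| = √(a² + b²) = √(0.00110 + 0.01944) = 0.14330.
True dip = arctan(0.14330) = 8.2°, dipping toward SSE (azimuth ≈ 167°).

8.2°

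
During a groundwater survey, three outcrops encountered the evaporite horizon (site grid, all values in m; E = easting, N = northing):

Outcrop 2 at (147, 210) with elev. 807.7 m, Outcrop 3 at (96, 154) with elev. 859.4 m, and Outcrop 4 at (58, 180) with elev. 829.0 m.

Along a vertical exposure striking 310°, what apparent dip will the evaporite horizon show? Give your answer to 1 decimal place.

36.3°

Let the plane be z = a·E + b·N + c.
Outcrop 3−Outcrop 2: −51a − 56b = 51.7;  Outcrop 4−Outcrop 2: −89a − 30b = 21.3.
Solving gives a = 0.10371, b = −1.01766.
Unit vector along 310° is (sin 310°, cos 310°) = (-0.7660, 0.6428).
Slope in that direction = a·(-0.7660) + b·(0.6428) = −0.73358.
Apparent dip = arctan|0.73358| = 36.3° (true dip is 45.6°, so apparent ≤ true as expected).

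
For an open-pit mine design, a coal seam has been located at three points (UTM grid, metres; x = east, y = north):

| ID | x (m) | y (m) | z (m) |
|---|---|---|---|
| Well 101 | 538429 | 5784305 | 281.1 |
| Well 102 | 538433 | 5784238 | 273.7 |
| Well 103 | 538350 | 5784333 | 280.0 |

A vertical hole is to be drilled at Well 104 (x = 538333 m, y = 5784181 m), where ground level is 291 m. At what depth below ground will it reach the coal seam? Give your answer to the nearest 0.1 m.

Two edge vectors: Well 101→Well 102 = (4, -67, -7.4), Well 101→Well 103 = (-79, 28, -1.1).
Normal n = (Well 101→Well 102) × (Well 101→Well 103) = (280.9, 589, -5181).
So ∂z/∂x = −n_x/n_z = 0.054217333 and ∂z/∂y = −n_y/n_z = 0.113684617.
Intercept c from Well 101: 281.1 − 29192.18 − 657586.50 = −686497.58.
At (538333, 5784181): z_contact = 29186.98 + 657572.40 − 686497.58 = 261.80 m.
Depth below ground = 291 − 261.80 = 29.2 m.

29.2 m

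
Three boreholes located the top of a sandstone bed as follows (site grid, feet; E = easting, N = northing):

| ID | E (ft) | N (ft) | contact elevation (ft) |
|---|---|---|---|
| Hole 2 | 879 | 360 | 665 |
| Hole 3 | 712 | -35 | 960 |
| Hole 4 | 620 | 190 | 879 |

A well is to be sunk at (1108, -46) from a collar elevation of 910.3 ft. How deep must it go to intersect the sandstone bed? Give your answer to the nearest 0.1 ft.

Two edge vectors: Hole 2→Hole 3 = (-167, -395, 295), Hole 2→Hole 4 = (-259, -170, 214).
Normal n = (Hole 2→Hole 3) × (Hole 2→Hole 4) = (-34380, -40667, -73915).
So ∂z/∂E = −n_x/n_z = −0.465129 and ∂z/∂N = −n_y/n_z = −0.550186.
Intercept c from Hole 2: 665 + 408.85 + 198.07 = 1271.92.
At (1108, -46): z_contact = −515.36 + 25.31 + 1271.92 = 781.86 ft.
Depth below ground = 910.3 − 781.86 = 128.4 ft.

128.4 ft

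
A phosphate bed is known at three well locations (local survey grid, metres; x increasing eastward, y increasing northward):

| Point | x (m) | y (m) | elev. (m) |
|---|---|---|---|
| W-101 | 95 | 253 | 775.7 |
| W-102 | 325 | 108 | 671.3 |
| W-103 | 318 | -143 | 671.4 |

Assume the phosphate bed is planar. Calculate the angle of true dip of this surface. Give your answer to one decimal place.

Let the plane be z = a·x + b·y + c.
W-102−W-101: 230a − 145b = −104.4;  W-103−W-101: 223a − 396b = −104.3.
Solving gives a = −0.44632, b = 0.01205.
Gradient magnitude |∇z| = √(a² + b²) = √(0.19920 + 0.00015) = 0.44648.
True dip = arctan(0.44648) = 24.1°, dipping toward E (azimuth ≈ 092°).

24.1°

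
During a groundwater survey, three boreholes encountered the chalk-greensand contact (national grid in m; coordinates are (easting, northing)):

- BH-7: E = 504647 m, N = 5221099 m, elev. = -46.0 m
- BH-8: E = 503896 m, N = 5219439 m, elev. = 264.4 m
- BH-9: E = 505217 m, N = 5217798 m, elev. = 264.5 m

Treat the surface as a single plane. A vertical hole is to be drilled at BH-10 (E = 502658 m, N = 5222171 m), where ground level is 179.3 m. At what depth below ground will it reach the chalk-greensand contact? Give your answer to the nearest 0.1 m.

Two edge vectors: BH-7→BH-8 = (-751, -1660, 310.4), BH-7→BH-9 = (570, -3301, 310.5).
Normal n = (BH-7→BH-8) × (BH-7→BH-9) = (509200.4, 410113.5, 3425251).
So ∂z/∂E = −n_x/n_z = −0.148660755 and ∂z/∂N = −n_y/n_z = −0.119732393.
Intercept c from BH-7: -46 + 75021.20 + 625134.68 = 700109.88.
At (502658, 5222171): z_contact = −74725.52 − 625263.03 + 700109.88 = 121.33 m.
Depth below ground = 179.3 − 121.33 = 58.0 m.

58.0 m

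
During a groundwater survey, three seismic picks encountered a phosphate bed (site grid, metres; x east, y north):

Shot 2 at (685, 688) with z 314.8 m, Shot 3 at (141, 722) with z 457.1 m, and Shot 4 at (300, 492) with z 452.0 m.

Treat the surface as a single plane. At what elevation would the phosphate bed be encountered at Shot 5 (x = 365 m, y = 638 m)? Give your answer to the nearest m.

Two edge vectors: Shot 2→Shot 3 = (-544, 34, 142.3), Shot 2→Shot 4 = (-385, -196, 137.2).
Normal n = (Shot 2→Shot 3) × (Shot 2→Shot 4) = (32555.6, 19851.3, 119714).
So ∂z/∂x = −n_x/n_z = −0.27194 and ∂z/∂y = −n_y/n_z = −0.16582.
Intercept c from Shot 2: 314.8 + 186.28 + 114.09 = 615.17.
At (365, 638): z = −99.3 − 105.8 + 615.17 = 410.1 m.

410 m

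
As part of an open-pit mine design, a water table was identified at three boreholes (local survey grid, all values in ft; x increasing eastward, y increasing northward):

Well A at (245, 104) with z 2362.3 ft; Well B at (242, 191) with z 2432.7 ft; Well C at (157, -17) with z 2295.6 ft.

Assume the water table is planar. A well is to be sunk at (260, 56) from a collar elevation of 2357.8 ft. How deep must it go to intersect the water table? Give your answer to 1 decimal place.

Two edge vectors: Well A→Well B = (-3, 87, 70.4), Well A→Well C = (-88, -121, -66.7).
Normal n = (Well A→Well B) × (Well A→Well C) = (2715.5, -6395.3, 8019).
So ∂z/∂x = −n_x/n_z = −0.33863 and ∂z/∂y = −n_y/n_z = 0.79752.
Intercept c from Well A: 2362.3 + 82.97 − 82.94 = 2362.32.
At (260, 56): z_contact = −88.04 + 44.66 + 2362.32 = 2318.94 ft.
Depth below ground = 2357.8 − 2318.94 = 38.9 ft.

38.9 ft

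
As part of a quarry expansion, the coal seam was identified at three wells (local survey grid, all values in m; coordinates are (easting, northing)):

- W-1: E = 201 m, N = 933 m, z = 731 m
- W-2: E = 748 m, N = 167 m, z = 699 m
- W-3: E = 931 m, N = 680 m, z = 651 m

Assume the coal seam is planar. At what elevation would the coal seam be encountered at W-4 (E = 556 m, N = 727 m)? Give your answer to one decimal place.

Let the plane be z = a·E + b·N + c.
W-2−W-1: 547a − 766b = −32;  W-3−W-1: 730a − 253b = −80.
Solving gives a = −0.12639, b = −0.04848.
Then c = 731 − a·201 − b·933 = 801.64.
At (556, 727): z = −70.3 − 35.2 + 801.64 = 696.1 m.

696.1 m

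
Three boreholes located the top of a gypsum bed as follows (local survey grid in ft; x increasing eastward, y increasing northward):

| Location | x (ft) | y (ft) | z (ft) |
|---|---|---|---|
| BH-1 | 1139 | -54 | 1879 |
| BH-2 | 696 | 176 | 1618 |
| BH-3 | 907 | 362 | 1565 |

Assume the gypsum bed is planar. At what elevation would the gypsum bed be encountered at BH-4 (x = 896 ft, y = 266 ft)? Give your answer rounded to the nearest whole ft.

Two edge vectors: BH-1→BH-2 = (-443, 230, -261), BH-1→BH-3 = (-232, 416, -314).
Normal n = (BH-1→BH-2) × (BH-1→BH-3) = (36356, -78550, -130928).
So ∂z/∂x = −n_x/n_z = 0.27768 and ∂z/∂y = −n_y/n_z = −0.59995.
Intercept c from BH-1: 1879 − 316.28 − 32.40 = 1530.33.
At (896, 266): z = 248.8 − 159.6 + 1530.33 = 1619.5 ft.

1620 ft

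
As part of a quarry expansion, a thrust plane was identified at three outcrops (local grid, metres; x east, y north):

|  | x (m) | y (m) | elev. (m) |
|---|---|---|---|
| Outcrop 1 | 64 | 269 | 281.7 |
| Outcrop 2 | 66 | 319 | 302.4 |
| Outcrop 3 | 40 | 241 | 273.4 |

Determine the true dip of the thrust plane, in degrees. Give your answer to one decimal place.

23.9°

Two edge vectors: Outcrop 1→Outcrop 2 = (2, 50, 20.7), Outcrop 1→Outcrop 3 = (-24, -28, -8.3).
Normal n = (Outcrop 1→Outcrop 2) × (Outcrop 1→Outcrop 3) = (164.6, -480.2, 1144).
So ∂z/∂x = −n_x/n_z = −0.14388 and ∂z/∂y = −n_y/n_z = 0.41976.
Gradient magnitude |∇z| = √(a² + b²) = √(0.02070 + 0.17619) = 0.44373.
True dip = arctan(0.44373) = 23.9°, dipping toward SSE (azimuth ≈ 161°).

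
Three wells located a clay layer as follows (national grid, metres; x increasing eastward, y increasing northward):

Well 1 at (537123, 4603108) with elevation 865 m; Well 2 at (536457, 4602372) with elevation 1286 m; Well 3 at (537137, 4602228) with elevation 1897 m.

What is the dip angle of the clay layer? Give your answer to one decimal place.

Let the plane be z = a·x + b·y + c.
Well 2−Well 1: −666a − 736b = 421;  Well 3−Well 1: 14a − 880b = 1032.
Solving gives a = 0.65239, b = −1.16235.
Gradient magnitude |∇z| = √(a² + b²) = √(0.42561 + 1.35105) = 1.33291.
True dip = arctan(1.33291) = 53.1°, dipping toward NNW (azimuth ≈ 331°).

53.1°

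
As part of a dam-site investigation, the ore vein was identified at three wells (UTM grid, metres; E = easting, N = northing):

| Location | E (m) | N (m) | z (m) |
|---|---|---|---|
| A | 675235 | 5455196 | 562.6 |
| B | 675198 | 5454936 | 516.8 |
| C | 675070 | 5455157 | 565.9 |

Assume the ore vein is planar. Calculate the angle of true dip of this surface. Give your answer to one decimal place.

Let the plane be z = a·E + b·N + c.
B−A: −37a − 260b = −45.8;  C−A: −165a − 39b = 3.3.
Solving gives a = −0.06378, b = 0.18523.
Gradient magnitude |∇z| = √(a² + b²) = √(0.00407 + 0.03431) = 0.19590.
True dip = arctan(0.19590) = 11.1°, dipping toward SSE (azimuth ≈ 161°).

11.1°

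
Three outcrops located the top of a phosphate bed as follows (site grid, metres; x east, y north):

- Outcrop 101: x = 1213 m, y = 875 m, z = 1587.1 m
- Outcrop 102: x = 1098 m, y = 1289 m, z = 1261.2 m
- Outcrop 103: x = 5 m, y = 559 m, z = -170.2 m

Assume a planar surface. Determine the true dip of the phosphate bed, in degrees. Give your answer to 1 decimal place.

57.8°

Let the plane be z = a·x + b·y + c.
Outcrop 102−Outcrop 101: −115a + 414b = −325.9;  Outcrop 103−Outcrop 101: −1208a − 316b = −1757.3.
Solving gives a = 1.54815, b = −0.35716.
Gradient magnitude |∇z| = √(a² + b²) = √(2.39676 + 0.12756) = 1.58881.
True dip = arctan(1.58881) = 57.8°, dipping toward WNW (azimuth ≈ 283°).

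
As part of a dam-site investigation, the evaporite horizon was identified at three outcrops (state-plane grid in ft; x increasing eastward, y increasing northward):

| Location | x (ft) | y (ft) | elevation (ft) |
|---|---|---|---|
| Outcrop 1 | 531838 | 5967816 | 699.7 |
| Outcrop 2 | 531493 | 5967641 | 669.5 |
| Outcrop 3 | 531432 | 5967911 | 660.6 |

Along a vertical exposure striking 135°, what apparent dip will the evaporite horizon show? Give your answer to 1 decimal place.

4.3°

Two edge vectors: Outcrop 1→Outcrop 2 = (-345, -175, -30.2), Outcrop 1→Outcrop 3 = (-406, 95, -39.1).
Normal n = (Outcrop 1→Outcrop 2) × (Outcrop 1→Outcrop 3) = (9711.5, -1228.3, -103825).
So ∂z/∂x = −n_x/n_z = 0.09354 and ∂z/∂y = −n_y/n_z = −0.01183.
Unit vector along 135° is (sin 135°, cos 135°) = (0.7071, -0.7071).
Slope in that direction = a·(0.7071) + b·(-0.7071) = 0.07451.
Apparent dip = arctan|0.07451| = 4.3° (true dip is 5.4°, so apparent ≤ true as expected).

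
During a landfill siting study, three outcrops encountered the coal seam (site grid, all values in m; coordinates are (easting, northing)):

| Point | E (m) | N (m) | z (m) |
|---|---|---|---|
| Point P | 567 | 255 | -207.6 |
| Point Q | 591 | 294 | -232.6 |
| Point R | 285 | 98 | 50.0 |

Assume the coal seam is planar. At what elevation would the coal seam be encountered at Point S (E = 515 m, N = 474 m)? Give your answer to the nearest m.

Two edge vectors: Point P→Point Q = (24, 39, -25), Point P→Point R = (-282, -157, 257.6).
Normal n = (Point P→Point Q) × (Point P→Point R) = (6121.4, 867.6, 7230).
So ∂z/∂E = −n_x/n_z = −0.84667 and ∂z/∂N = −n_y/n_z = −0.12000.
Intercept c from Point P: -207.6 + 480.06 + 30.60 = 303.06.
At (515, 474): z = −436.0 − 56.9 + 303.06 = -189.9 m.

-190 m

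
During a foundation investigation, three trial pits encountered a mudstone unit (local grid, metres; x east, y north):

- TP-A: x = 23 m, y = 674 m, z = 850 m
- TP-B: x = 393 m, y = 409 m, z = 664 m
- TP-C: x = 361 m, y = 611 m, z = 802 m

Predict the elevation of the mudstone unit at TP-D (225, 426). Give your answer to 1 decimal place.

678.1 m

Let the plane be z = a·x + b·y + c.
TP-B−TP-A: 370a − 265b = −186;  TP-C−TP-A: 338a − 63b = −48.
Solving gives a = −0.01512, b = 0.68077.
Then c = 850 − a·23 − b·674 = 391.51.
At (225, 426): z = −3.4 + 290.0 + 391.51 = 678.1 m.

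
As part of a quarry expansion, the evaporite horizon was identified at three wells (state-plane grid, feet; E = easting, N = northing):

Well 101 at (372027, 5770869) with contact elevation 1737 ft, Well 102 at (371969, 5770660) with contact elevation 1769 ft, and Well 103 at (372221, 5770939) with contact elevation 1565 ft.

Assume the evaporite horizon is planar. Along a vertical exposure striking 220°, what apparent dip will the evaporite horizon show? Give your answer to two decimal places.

27.24°

Let the plane be z = a·E + b·N + c.
Well 102−Well 101: −58a − 209b = 32;  Well 103−Well 101: 194a + 70b = −172.
Solving gives a = −0.92386, b = 0.10327.
Unit vector along 220° is (sin 220°, cos 220°) = (-0.6428, -0.7660).
Slope in that direction = a·(-0.6428) + b·(-0.7660) = 0.51474.
Apparent dip = arctan|0.51474| = 27.24° (true dip is 42.9°, so apparent ≤ true as expected).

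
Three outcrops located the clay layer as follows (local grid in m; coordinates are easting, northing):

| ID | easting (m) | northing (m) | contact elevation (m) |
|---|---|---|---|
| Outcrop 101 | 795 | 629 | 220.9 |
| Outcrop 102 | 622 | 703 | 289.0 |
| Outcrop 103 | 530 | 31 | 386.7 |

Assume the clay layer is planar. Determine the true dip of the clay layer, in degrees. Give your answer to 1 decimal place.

Two edge vectors: Outcrop 101→Outcrop 102 = (-173, 74, 68.1), Outcrop 101→Outcrop 103 = (-265, -598, 165.8).
Normal n = (Outcrop 101→Outcrop 102) × (Outcrop 101→Outcrop 103) = (52993, 10636.9, 123064).
So ∂z/∂easting = −n_x/n_z = −0.43061 and ∂z/∂northing = −n_y/n_z = −0.08643.
Gradient magnitude |∇z| = √(a² + b²) = √(0.18543 + 0.00747) = 0.43920.
True dip = arctan(0.43920) = 23.7°, dipping toward ENE (azimuth ≈ 079°).

23.7°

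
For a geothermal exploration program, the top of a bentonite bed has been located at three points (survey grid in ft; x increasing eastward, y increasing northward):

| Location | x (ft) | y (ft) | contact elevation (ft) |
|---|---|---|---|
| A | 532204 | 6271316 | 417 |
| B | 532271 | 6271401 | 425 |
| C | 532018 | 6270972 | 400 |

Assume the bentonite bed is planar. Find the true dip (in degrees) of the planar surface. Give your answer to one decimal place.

10.6°

Let the plane be z = a·x + b·y + c.
B−A: 67a + 85b = 8;  C−A: −186a − 344b = −17.
Solving gives a = 0.18057, b = −0.04822.
Gradient magnitude |∇z| = √(a² + b²) = √(0.03261 + 0.00232) = 0.18690.
True dip = arctan(0.18690) = 10.6°, dipping toward WNW (azimuth ≈ 285°).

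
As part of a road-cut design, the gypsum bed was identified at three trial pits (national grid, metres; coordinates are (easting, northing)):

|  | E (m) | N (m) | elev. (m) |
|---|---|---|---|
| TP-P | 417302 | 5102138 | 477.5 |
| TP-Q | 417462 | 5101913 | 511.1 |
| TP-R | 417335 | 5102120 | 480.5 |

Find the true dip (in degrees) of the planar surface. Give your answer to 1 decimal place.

7.9°

Two edge vectors: TP-P→TP-Q = (160, -225, 33.6), TP-P→TP-R = (33, -18, 3).
Normal n = (TP-P→TP-Q) × (TP-P→TP-R) = (-70.2, 628.8, 4545).
So ∂z/∂E = −n_x/n_z = 0.01545 and ∂z/∂N = −n_y/n_z = −0.13835.
Gradient magnitude |∇z| = √(a² + b²) = √(0.00024 + 0.01914) = 0.13921.
True dip = arctan(0.13921) = 7.9°, dipping toward N (azimuth ≈ 354°).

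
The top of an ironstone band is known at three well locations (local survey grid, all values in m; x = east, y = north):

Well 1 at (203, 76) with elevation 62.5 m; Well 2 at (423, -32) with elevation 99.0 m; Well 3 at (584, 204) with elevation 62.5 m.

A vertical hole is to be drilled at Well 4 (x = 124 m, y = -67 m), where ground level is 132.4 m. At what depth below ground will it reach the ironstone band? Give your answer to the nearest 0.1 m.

46.5 m

Two edge vectors: Well 1→Well 2 = (220, -108, 36.5), Well 1→Well 3 = (381, 128, 0).
Normal n = (Well 1→Well 2) × (Well 1→Well 3) = (-4672, 13906.5, 69308).
So ∂z/∂x = −n_x/n_z = 0.06741 and ∂z/∂y = −n_y/n_z = −0.20065.
Intercept c from Well 1: 62.5 − 13.68 + 15.25 = 64.07.
At (124, -67): z_contact = 8.36 + 13.44 + 64.07 = 85.87 m.
Depth below ground = 132.4 − 85.87 = 46.5 m.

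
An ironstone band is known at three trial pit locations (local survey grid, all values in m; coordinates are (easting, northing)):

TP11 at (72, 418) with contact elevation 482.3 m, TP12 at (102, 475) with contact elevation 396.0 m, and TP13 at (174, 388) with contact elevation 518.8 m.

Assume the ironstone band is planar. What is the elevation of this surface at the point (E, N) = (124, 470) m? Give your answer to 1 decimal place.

Let the plane be z = a·E + b·N + c.
TP12−TP11: 30a + 57b = −86.3;  TP13−TP11: 102a − 30b = 36.5.
Solving gives a = −0.07574, b = −1.47417.
Then c = 482.3 − a·72 − b·418 = 1103.96.
At (124, 470): z = −9.4 − 692.9 + 1103.96 = 401.7 m.

401.7 m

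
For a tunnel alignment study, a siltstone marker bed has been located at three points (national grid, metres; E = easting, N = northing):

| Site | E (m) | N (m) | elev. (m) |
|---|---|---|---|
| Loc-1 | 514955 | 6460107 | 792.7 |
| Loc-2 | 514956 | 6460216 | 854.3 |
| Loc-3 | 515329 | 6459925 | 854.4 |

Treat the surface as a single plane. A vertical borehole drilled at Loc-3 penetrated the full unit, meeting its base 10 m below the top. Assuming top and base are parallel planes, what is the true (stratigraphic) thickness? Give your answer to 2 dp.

8.15 m

Two edge vectors: Loc-1→Loc-2 = (1, 109, 61.6), Loc-1→Loc-3 = (374, -182, 61.7).
Normal n = (Loc-1→Loc-2) × (Loc-1→Loc-3) = (17936.5, 22976.7, -40948).
So ∂z/∂E = −n_x/n_z = 0.43803 and ∂z/∂N = −n_y/n_z = 0.56112.
|∇z| = √(a²+b²) = 0.71185, so dip δ = arctan(0.71185) = 35.45°.
True thickness = vertical thickness × cos δ = 10 × cos 35.45° = 8.15 m.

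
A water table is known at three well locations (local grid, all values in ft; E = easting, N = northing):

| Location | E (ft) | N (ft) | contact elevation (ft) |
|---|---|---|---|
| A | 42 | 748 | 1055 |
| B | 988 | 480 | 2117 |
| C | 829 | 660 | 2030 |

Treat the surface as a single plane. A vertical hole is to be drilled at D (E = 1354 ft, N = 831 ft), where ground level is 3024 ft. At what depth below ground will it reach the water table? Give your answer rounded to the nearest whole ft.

Let the plane be z = a·E + b·N + c.
B−A: 946a − 268b = 1062;  C−A: 787a − 88b = 975.
Solving gives a = 1.31469, b = 0.67798.
Then c = 1055 − a·42 − b·748 = 492.66.
At (1354, 831): z_contact = 1780.1 + 563.4 + 492.66 = 2836.1 ft.
Depth below ground = 3024 − 2836.1 = 188 ft.

188 ft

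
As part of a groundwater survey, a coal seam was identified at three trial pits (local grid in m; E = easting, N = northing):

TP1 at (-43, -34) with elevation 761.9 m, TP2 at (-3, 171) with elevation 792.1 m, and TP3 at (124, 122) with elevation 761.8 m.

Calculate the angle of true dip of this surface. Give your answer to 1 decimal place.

13.9°

Let the plane be z = a·E + b·N + c.
TP2−TP1: 40a + 205b = 30.2;  TP3−TP1: 167a + 156b = −0.1.
Solving gives a = −0.16902, b = 0.18030.
Gradient magnitude |∇z| = √(a² + b²) = √(0.02857 + 0.03251) = 0.24713.
True dip = arctan(0.24713) = 13.9°, dipping toward SE (azimuth ≈ 137°).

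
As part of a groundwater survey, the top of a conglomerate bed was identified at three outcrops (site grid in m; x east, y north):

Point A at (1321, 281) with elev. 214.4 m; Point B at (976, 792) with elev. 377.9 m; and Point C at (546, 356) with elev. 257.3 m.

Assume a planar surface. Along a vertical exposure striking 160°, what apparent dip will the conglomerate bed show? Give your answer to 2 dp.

Two edge vectors: Point A→Point B = (-345, 511, 163.5), Point A→Point C = (-775, 75, 42.9).
Normal n = (Point A→Point B) × (Point A→Point C) = (9659.4, -111912, 370150).
So ∂z/∂x = −n_x/n_z = −0.02610 and ∂z/∂y = −n_y/n_z = 0.30234.
Unit vector along 160° is (sin 160°, cos 160°) = (0.3420, -0.9397).
Slope in that direction = a·(0.3420) + b·(-0.9397) = −0.29303.
Apparent dip = arctan|0.29303| = 16.33° (true dip is 16.9°, so apparent ≤ true as expected).

16.33°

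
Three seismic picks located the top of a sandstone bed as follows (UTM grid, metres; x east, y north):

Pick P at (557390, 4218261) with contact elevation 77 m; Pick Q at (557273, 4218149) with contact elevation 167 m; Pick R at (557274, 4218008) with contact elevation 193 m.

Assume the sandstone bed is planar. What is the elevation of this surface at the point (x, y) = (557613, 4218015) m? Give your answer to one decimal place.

Two edge vectors: Pick P→Pick Q = (-117, -112, 90), Pick P→Pick R = (-116, -253, 116).
Normal n = (Pick P→Pick Q) × (Pick P→Pick R) = (9778, 3132, 16609).
So ∂z/∂x = −n_x/n_z = −0.588716961 and ∂z/∂y = −n_y/n_z = −0.188572461.
Intercept c from Pick P: 77 + 328144.95 + 795447.86 = 1123669.80.
At (557613, 4218015): z = −328276.2 − 795401.5 + 1123669.80 = -7.9 m.

-7.9 m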